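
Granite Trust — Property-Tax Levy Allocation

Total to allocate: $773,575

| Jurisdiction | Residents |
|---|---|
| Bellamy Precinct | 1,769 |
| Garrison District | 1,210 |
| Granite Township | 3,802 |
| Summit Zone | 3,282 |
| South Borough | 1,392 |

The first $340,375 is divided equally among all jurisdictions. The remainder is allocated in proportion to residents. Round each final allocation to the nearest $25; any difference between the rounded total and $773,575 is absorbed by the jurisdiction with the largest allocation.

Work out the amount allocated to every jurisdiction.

Bellamy Precinct: $134,975 | Garrison District: $113,825 | Granite Township: $211,850 | Summit Zone: $192,200 | South Borough: $120,725

Equal tier: $340,375 ÷ 5 = $68,075 apiece.
Remainder $433,200 by residents (total 11,455): Bellamy Precinct 66,899.24 → $66,900; Garrison District 45,759.23 → $45,750; Granite Township 143,782.31 → $143,775; Summit Zone 124,117.19 → $124,125; South Borough 52,642.03 → $52,650.
Totals: Bellamy Precinct $68,075 + $66,900 = $134,975; Garrison District $68,075 + $45,750 = $113,825; Granite Township $68,075 + $143,775 = $211,850; Summit Zone $68,075 + $124,125 = $192,200; South Borough $68,075 + $52,650 = $120,725.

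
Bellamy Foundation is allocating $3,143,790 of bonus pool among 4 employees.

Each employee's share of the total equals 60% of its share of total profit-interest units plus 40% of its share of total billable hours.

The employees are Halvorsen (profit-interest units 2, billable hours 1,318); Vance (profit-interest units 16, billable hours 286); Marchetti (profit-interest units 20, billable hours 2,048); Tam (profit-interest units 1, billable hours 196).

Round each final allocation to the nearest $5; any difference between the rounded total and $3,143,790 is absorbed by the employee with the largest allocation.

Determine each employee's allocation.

Profit-interest units total 39; billable hours total 3,848.
Combined weights (60% profit-interest units + 40% billable hours): Halvorsen 0.1678; Vance 0.2759; Marchetti 0.5206; Tam 0.0358.
Unrounded shares: Halvorsen 527,450.84; Vance 867,320.03; Marchetti 1,636,600.86; Tam 112,418.27.
At nearest $5: Halvorsen $527,450; Vance $867,320; Marchetti $1,636,600; Tam $112,420. Sum = $3,143,790.
No rounding difference to absorb.

Halvorsen: $527,450 | Vance: $867,320 | Marchetti: $1,636,600 | Tam: $112,420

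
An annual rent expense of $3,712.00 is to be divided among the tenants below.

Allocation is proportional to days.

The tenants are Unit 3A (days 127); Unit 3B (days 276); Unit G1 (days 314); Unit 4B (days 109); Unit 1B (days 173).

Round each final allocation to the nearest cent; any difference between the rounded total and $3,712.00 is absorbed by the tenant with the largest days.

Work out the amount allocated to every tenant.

Combined days = 127 + 276 + 314 + 109 + 173 = 999.
Unrounded shares: Unit 3A 471.8959; Unit 3B 1,025.5375; Unit G1 1,166.7347; Unit 4B 405.0130; Unit 1B 642.8188.
Rounded to nearest cent: Unit 3A $471.90; Unit 3B $1,025.54; Unit G1 $1,166.73; Unit 4B $405.01; Unit 1B $642.82. Sum = $3,712.00.
Sum already equals the total — no adjustment.

Unit 3A: $471.90 | Unit 3B: $1,025.54 | Unit G1: $1,166.73 | Unit 4B: $405.01 | Unit 1B: $642.82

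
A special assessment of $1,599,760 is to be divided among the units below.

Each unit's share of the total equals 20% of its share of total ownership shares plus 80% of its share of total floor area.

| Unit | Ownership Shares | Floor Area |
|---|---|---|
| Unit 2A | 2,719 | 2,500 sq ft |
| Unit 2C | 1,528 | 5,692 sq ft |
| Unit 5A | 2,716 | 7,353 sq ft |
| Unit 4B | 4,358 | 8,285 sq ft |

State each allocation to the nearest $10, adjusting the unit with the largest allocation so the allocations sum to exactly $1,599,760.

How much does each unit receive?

Unit 2A: $211,110 · Unit 2C: $348,880 · Unit 5A: $471,660 · Unit 4B: $568,110

Ownership shares total 11,321; floor area total 23,830.
Combined weights (20% ownership shares + 80% floor area): Unit 2A 0.1320; Unit 2C 0.2181; Unit 5A 0.2948; Unit 4B 0.3551.
Pro-rata amounts: Unit 2A 211,108.25; Unit 2C 348,877.18; Unit 5A 471,657.46; Unit 4B 568,117.12.
After rounding ($10): Unit 2A $211,110; Unit 2C $348,880; Unit 5A $471,660; Unit 4B $568,120. Sum = $1,599,770.
Difference $1,599,760 − $1,599,770 = −$10 applied to largest allocation (Unit 4B): Unit 4B becomes $568,110.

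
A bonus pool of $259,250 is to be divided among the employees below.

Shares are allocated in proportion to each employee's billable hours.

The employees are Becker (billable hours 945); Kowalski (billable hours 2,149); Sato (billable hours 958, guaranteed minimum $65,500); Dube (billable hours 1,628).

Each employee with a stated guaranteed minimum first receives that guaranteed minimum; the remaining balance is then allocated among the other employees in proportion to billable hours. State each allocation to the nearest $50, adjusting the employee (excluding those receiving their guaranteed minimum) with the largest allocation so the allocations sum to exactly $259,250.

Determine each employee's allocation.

Becker: $38,750 · Kowalski: $88,200 · Sato: $65,500 · Dube: $66,800

Guaranteed amounts: Sato $65,500. Residual $193,750.
Residual split over remaining billable hours 4,722: Becker 38,774.62 → $38,750; Kowalski 88,176.36 → $88,200; Dube 66,799.03 → $66,800.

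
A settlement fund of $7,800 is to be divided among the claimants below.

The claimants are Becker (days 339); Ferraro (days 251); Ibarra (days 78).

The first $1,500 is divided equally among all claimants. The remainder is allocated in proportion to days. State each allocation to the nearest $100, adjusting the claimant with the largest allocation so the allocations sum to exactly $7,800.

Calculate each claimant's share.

First tranche $1,500 split equally: $500 each.
Remainder $6,300 by days (total 668): Becker 3,197.16 → $3,200; Ferraro 2,367.22 → $2,400; Ibarra 735.63 → $700.
Totals: Becker $500 + $3,200 = $3,700; Ferraro $500 + $2,400 = $2,900; Ibarra $500 + $700 = $1,200.

Becker: $3,700; Ferraro: $2,900; Ibarra: $1,200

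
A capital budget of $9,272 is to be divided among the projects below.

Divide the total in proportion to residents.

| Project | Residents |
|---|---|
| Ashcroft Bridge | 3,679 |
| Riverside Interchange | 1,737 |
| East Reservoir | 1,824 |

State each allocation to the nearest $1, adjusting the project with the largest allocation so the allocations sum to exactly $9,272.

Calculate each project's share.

Ashcroft Bridge: $4,711; Riverside Interchange: $2,225; East Reservoir: $2,336

Sum of residents: 7,240.
Pro-rata amounts: Ashcroft Bridge 3,679/7,240 × $9,272 = 4,711.56; Riverside Interchange 1,737/7,240 × $9,272 = 2,224.51; East Reservoir 1,824/7,240 × $9,272 = 2,335.93.
Rounded to nearest $1: Ashcroft Bridge $4,712; Riverside Interchange $2,225; East Reservoir $2,336. Sum = $9,273.
Difference $9,272 − $9,273 = −$1 applied to largest allocation (Ashcroft Bridge): Ashcroft Bridge becomes $4,711.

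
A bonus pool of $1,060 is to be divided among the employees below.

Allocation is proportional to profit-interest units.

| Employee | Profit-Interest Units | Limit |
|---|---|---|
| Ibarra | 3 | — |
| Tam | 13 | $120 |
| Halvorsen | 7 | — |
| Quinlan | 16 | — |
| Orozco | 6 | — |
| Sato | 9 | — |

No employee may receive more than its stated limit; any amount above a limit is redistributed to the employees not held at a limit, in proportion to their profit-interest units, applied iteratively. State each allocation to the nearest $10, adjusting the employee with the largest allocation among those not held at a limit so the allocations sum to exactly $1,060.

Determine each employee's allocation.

Profit-interest units total: 54.
Unconstrained shares: Ibarra 58.89; Tam 255.19; Halvorsen 137.41; Quinlan 314.07; Orozco 117.78; Sato 176.67.
Capped: Tam ($120); residual $940 reallocated over remaining profit-interest units 41.
Redistributed shares: Ibarra 68.78 → $70; Halvorsen 160.49 → $160; Quinlan 366.83 → $370; Orozco 137.56 → $140; Sato 206.34 → $210.
Rounding difference −$10 applied to Quinlan → $360.

Ibarra: $70 | Tam: $120 | Halvorsen: $160 | Quinlan: $360 | Orozco: $140 | Sato: $210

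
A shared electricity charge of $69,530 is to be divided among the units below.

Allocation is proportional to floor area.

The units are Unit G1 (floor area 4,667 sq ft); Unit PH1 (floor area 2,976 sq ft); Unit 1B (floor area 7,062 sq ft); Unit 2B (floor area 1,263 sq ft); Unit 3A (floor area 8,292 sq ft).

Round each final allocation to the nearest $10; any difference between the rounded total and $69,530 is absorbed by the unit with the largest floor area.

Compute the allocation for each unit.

Unit G1: $13,380; Unit PH1: $8,530; Unit 1B: $20,240; Unit 2B: $3,620; Unit 3A: $23,760

Sum of floor area: 24,260.
Unrounded shares: Unit G1 4,667/24,260 × $69,530 = 13,375.78; Unit PH1 2,976/24,260 × $69,530 = 8,529.32; Unit 1B 7,062/24,260 × $69,530 = 20,239.94; Unit 2B 1,263/24,260 × $69,530 = 3,619.80; Unit 3A 8,292/24,260 × $69,530 = 23,765.16.
After rounding ($10): Unit G1 $13,380; Unit PH1 $8,530; Unit 1B $20,240; Unit 2B $3,620; Unit 3A $23,770. Sum = $69,540.
Difference $69,530 − $69,540 = −$10 applied to largest floor area (Unit 3A): Unit 3A becomes $23,760.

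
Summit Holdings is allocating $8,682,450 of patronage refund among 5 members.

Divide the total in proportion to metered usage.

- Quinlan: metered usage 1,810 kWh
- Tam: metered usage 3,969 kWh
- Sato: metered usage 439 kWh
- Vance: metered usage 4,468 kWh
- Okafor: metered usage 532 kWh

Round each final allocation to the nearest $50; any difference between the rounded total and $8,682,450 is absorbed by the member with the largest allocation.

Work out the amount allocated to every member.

Quinlan: $1,400,900 · Tam: $3,071,900 · Sato: $339,750 · Vance: $3,458,150 · Okafor: $411,750

Sum of metered usage: 11,218.
Proportional shares: Quinlan 1,810/11,218 × $8,682,450 = 1,400,894.50; Tam 3,969/11,218 × $8,682,450 = 3,071,906.23; Sato 439/11,218 × $8,682,450 = 339,774.96; Vance 4,468/11,218 × $8,682,450 = 3,458,119.68; Okafor 532/11,218 × $8,682,450 = 411,754.63.
At nearest $50: Quinlan $1,400,900; Tam $3,071,900; Sato $339,750; Vance $3,458,100; Okafor $411,750. Sum = $8,682,400.
Difference $8,682,450 − $8,682,400 = +$50 applied to largest allocation (Vance): Vance becomes $3,458,150.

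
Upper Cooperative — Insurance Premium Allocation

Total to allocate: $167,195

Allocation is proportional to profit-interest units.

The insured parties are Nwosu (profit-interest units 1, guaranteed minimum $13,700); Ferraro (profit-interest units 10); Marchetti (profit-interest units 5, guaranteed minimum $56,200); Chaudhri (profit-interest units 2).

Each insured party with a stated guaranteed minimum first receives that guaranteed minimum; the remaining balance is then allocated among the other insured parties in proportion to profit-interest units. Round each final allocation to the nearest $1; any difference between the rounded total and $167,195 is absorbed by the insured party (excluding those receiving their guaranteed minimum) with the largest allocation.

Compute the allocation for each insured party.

Guaranteed amounts: Nwosu $13,700; Marchetti $56,200. Balance $97,295.
Balance split over remaining profit-interest units 12: Ferraro 81,079.17 → $81,079; Chaudhri 16,215.83 → $16,216.

Nwosu: $13,700; Ferraro: $81,079; Marchetti: $56,200; Chaudhri: $16,216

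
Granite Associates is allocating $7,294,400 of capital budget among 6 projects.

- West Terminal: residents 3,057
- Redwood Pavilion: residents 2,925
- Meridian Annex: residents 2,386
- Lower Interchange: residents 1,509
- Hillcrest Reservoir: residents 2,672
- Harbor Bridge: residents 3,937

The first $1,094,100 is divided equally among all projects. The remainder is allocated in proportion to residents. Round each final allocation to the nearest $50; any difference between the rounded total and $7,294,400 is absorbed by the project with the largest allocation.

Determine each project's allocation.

$1,094,100 shared equally gives $182,350 per project.
Remainder $6,200,300 by residents (total 16,486): West Terminal 1,149,722.01 → $1,149,700; Redwood Pavilion 1,100,077.49 → $1,100,100; Meridian Annex 897,362.36 → $897,350; Lower Interchange 567,527.16 → $567,550; Hillcrest Reservoir 1,004,925.49 → $1,004,950; Harbor Bridge 1,480,685.50 → $1,480,700.
Rounding difference −$50 on remainder applied to Harbor Bridge.
Totals: West Terminal $182,350 + $1,149,700 = $1,332,050; Redwood Pavilion $182,350 + $1,100,100 = $1,282,450; Meridian Annex $182,350 + $897,350 = $1,079,700; Lower Interchange $182,350 + $567,550 = $749,900; Hillcrest Reservoir $182,350 + $1,004,950 = $1,187,300; Harbor Bridge $182,350 + $1,480,650 = $1,663,000.

West Terminal: $1,332,050; Redwood Pavilion: $1,282,450; Meridian Annex: $1,079,700; Lower Interchange: $749,900; Hillcrest Reservoir: $1,187,300; Harbor Bridge: $1,663,000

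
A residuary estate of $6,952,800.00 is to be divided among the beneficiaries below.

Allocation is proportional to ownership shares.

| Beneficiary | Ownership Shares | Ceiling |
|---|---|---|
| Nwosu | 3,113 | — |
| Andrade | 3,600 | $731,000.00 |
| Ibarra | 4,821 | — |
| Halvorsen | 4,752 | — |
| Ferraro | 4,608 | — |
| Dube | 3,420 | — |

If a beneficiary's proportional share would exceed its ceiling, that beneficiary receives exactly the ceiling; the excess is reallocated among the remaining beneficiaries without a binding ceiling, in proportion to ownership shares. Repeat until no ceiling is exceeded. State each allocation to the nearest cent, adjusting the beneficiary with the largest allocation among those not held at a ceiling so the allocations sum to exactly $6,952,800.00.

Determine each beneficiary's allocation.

Nwosu: $935,042.16; Andrade: $731,000.00; Ibarra: $1,448,068.84; Halvorsen: $1,427,343.52; Ferraro: $1,384,090.68; Dube: $1,027,254.80

Combined ownership shares = 24,314.
Pro-rata shares before constraints: Nwosu 890,189.4546; Andrade 1,029,451.3449; Ibarra 1,378,606.9261; Halvorsen 1,358,875.7753; Ferraro 1,317,697.7215; Dube 977,978.7777.
Capped: Andrade ($731,000.00); balance $6,221,800.00 reallocated over remaining ownership shares 20,714.
Redistributed shares: Nwosu 935,042.1647 → $935,042.16; Ibarra 1,448,068.8327 → $1,448,068.83; Halvorsen 1,427,343.5165 → $1,427,343.52; Ferraro 1,384,090.6826 → $1,384,090.68; Dube 1,027,254.8035 → $1,027,254.80.
Rounding difference +$0.01 applied to Ibarra → $1,448,068.84.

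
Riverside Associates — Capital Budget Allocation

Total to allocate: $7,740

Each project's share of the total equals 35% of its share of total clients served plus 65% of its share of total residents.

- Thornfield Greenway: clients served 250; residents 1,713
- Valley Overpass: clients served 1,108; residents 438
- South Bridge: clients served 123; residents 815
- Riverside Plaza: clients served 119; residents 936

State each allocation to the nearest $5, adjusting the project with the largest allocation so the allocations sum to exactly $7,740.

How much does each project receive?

Clients served total 1,600; residents total 3,902.
Blended shares (35% clients served + 65% residents): Thornfield Greenway 0.3400; Valley Overpass 0.3153; South Bridge 0.1627; Riverside Plaza 0.1820.
Proportional shares: Thornfield Greenway 2,631.92; Valley Overpass 2,440.71; South Bridge 1,259.07; Riverside Plaza 1,408.30.
At nearest $5: Thornfield Greenway $2,630; Valley Overpass $2,440; South Bridge $1,260; Riverside Plaza $1,410. Sum = $7,740.
Sum already equals the total — no adjustment.

Thornfield Greenway: $2,630 | Valley Overpass: $2,440 | South Bridge: $1,260 | Riverside Plaza: $1,410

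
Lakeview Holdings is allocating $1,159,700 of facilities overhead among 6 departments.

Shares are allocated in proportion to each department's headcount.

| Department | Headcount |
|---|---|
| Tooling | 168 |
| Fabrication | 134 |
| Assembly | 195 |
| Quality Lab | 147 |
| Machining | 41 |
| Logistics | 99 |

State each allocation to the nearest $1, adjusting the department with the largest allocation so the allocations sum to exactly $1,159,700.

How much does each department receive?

Combined headcount = 784.
Unrounded shares: Tooling 168/784 × $1,159,700 = 248,507.14; Fabrication 134/784 × $1,159,700 = 198,214.03; Assembly 195/784 × $1,159,700 = 288,445.79; Quality Lab 147/784 × $1,159,700 = 217,443.75; Machining 41/784 × $1,159,700 = 60,647.58; Logistics 99/784 × $1,159,700 = 146,441.71.
After rounding ($1): Tooling $248,507; Fabrication $198,214; Assembly $288,446; Quality Lab $217,444; Machining $60,648; Logistics $146,442. Sum = $1,159,701.
Difference $1,159,700 − $1,159,701 = −$1 applied to largest allocation (Assembly): Assembly becomes $288,445.

Tooling: $248,507 | Fabrication: $198,214 | Assembly: $288,445 | Quality Lab: $217,444 | Machining: $60,648 | Logistics: $146,442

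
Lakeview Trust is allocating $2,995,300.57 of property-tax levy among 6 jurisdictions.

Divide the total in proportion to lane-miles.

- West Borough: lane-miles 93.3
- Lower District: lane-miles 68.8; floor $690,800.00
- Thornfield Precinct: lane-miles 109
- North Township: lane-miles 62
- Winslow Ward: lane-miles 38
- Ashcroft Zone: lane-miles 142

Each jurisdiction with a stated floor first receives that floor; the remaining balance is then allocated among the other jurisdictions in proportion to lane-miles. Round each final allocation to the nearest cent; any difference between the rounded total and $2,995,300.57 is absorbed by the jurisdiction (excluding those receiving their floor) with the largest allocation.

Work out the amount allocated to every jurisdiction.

West Borough: $483,929.56 | Lower District: $690,800.00 | Thornfield Precinct: $565,362.51 | North Township: $321,582.34 | Winslow Ward: $197,098.86 | Ashcroft Zone: $736,527.30

Minimums first: Lower District $690,800.00. Residual $2,304,500.57.
Residual split over remaining lane-miles 444.3: West Borough 483,929.5593 → $483,929.56; Thornfield Precinct 565,362.5076 → $565,362.51; North Township 321,582.3438 → $321,582.34; Winslow Ward 197,098.8559 → $197,098.86; Ashcroft Zone 736,527.3035 → $736,527.30.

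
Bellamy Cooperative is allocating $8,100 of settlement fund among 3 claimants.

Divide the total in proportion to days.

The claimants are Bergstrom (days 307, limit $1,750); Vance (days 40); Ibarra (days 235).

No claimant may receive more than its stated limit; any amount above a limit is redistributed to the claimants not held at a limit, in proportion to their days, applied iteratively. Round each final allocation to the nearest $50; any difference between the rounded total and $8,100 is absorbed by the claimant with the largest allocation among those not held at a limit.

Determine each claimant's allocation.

Bergstrom: $1,750; Vance: $900; Ibarra: $5,450

Days total: 582.
Proportional shares (ignoring caps): Bergstrom 4,272.68; Vance 556.70; Ibarra 3,270.62.
Cap binds for Bergstrom ($1,750); remaining pool $6,350 reallocated over remaining days 275.
Redistributed shares: Vance 923.64 → $900; Ibarra 5,426.36 → $5,450.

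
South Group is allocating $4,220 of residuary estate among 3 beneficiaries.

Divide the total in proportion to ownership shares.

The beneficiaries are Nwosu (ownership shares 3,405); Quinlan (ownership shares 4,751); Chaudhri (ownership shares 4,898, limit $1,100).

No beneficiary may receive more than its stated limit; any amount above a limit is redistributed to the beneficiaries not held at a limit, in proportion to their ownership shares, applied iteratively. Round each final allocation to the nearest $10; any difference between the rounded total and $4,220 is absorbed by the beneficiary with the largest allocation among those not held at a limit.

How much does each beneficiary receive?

Nwosu: $1,300 · Quinlan: $1,820 · Chaudhri: $1,100

Combined ownership shares = 13,054.
Proportional shares (ignoring caps): Nwosu 1,100.74; Quinlan 1,535.87; Chaudhri 1,583.39.
Cap binds for Chaudhri ($1,100); balance $3,120 reallocated over remaining ownership shares 8,156.
Redistributed shares: Nwosu 1,302.55 → $1,300; Quinlan 1,817.45 → $1,820.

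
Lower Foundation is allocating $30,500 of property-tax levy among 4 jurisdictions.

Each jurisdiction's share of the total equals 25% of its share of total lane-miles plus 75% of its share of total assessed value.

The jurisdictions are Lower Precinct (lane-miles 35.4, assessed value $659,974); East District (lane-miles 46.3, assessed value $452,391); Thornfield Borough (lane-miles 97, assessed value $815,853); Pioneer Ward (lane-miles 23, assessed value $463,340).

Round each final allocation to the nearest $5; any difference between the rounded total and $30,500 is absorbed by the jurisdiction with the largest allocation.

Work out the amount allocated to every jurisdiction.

Lower Precinct: $7,650 · East District: $6,075 · Thornfield Borough: $11,475 · Pioneer Ward: $5,300

Lane-miles total 201.7; assessed value total 2,391,558.
Composite weights (25% lane-miles + 75% assessed value): Lower Precinct 0.2508; East District 0.1993; Thornfield Borough 0.3761; Pioneer Ward 0.1738.
Raw shares: Lower Precinct 7,650.83; East District 6,077.38; Thornfield Borough 11,470.50; Pioneer Ward 5,301.28.
Rounded to nearest $5: Lower Precinct $7,650; East District $6,075; Thornfield Borough $11,470; Pioneer Ward $5,300. Sum = $30,495.
Difference $30,500 − $30,495 = +$5 applied to largest allocation (Thornfield Borough): Thornfield Borough becomes $11,475.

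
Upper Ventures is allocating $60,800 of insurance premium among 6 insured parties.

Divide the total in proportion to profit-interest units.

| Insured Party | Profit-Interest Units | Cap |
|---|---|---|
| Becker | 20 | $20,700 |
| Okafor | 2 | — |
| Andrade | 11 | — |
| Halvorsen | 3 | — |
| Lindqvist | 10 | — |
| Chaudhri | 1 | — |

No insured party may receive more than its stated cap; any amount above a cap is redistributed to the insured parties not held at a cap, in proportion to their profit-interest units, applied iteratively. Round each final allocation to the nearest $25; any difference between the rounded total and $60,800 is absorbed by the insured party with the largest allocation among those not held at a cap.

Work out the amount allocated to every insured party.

Total profit-interest units = 47.
Unconstrained shares: Becker 25,872.34; Okafor 2,587.23; Andrade 14,229.79; Halvorsen 3,880.85; Lindqvist 12,936.17; Chaudhri 1,293.62.
Cap binds for Becker ($20,700); remaining pool $40,100 reallocated over remaining profit-interest units 27.
Remaining shares: Okafor 2,970.37 → $2,975; Andrade 16,337.04 → $16,325; Halvorsen 4,455.56 → $4,450; Lindqvist 14,851.85 → $14,850; Chaudhri 1,485.19 → $1,475.
Rounding difference +$25 applied to Andrade → $16,350.

Becker: $20,700 | Okafor: $2,975 | Andrade: $16,350 | Halvorsen: $4,450 | Lindqvist: $14,850 | Chaudhri: $1,475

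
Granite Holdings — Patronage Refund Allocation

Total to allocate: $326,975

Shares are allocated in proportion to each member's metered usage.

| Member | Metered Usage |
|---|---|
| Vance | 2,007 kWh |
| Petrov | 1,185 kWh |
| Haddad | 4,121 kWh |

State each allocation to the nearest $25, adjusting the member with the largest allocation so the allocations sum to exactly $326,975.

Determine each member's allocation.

Total metered usage = 7,313.
Pro-rata amounts: Vance 2,007/7,313 × $326,975 = 89,735.93; Petrov 1,185/7,313 × $326,975 = 52,983.10; Haddad 4,121/7,313 × $326,975 = 184,255.98.
At nearest $25: Vance $89,725; Petrov $52,975; Haddad $184,250. Sum = $326,950.
Difference $326,975 − $326,950 = +$25 applied to largest allocation (Haddad): Haddad becomes $184,275.

Vance: $89,725 | Petrov: $52,975 | Haddad: $184,275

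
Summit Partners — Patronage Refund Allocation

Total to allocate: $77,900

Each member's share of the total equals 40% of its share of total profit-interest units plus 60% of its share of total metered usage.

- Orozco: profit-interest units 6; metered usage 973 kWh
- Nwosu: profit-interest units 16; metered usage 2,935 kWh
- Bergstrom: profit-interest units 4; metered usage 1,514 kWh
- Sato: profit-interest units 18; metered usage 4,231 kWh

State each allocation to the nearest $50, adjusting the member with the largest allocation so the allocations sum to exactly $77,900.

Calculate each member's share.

Orozco: $8,950 · Nwosu: $25,550 · Bergstrom: $10,150 · Sato: $33,250

Totals — profit-interest units 44, metered usage 9,653.
Blended shares (40% profit-interest units + 60% metered usage): Orozco 0.1150; Nwosu 0.3279; Bergstrom 0.1305; Sato 0.4266.
Raw shares: Orozco 8,960.37; Nwosu 25,542.23; Bergstrom 10,163.54; Sato 33,233.85.
After rounding ($50): Orozco $8,950; Nwosu $25,550; Bergstrom $10,150; Sato $33,250. Sum = $77,900.
No rounding difference to absorb.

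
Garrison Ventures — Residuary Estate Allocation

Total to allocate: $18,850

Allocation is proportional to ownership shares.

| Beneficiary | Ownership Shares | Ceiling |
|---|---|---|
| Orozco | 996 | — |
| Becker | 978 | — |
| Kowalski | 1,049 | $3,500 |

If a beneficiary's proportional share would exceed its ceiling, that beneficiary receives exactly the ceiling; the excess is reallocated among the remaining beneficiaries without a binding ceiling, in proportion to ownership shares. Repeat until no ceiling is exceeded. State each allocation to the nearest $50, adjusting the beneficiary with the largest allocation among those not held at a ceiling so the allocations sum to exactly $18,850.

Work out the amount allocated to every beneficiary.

Orozco: $7,750 | Becker: $7,600 | Kowalski: $3,500

Combined ownership shares = 3,023.
Pro-rata shares before constraints: Orozco 6,210.59; Becker 6,098.35; Kowalski 6,541.07.
Capped: Kowalski ($3,500); residual $15,350 reallocated over remaining ownership shares 1,974.
Shares after redistribution: Orozco 7,744.98 → $7,750; Becker 7,605.02 → $7,600.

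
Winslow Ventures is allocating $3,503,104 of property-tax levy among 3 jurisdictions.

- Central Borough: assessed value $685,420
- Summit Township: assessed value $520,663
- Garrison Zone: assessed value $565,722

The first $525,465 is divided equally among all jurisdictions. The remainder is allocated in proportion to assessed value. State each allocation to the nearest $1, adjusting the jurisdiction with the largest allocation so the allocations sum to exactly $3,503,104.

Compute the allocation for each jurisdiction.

First tranche $525,465 split equally: $175,155 each.
Remainder $2,977,639 by assessed value (total 1,771,805): Central Borough 1,151,895.00 → $1,151,895; Summit Township 875,009.64 → $875,010; Garrison Zone 950,734.36 → $950,734.
Totals: Central Borough $175,155 + $1,151,895 = $1,327,050; Summit Township $175,155 + $875,010 = $1,050,165; Garrison Zone $175,155 + $950,734 = $1,125,889.

Central Borough: $1,327,050; Summit Township: $1,050,165; Garrison Zone: $1,125,889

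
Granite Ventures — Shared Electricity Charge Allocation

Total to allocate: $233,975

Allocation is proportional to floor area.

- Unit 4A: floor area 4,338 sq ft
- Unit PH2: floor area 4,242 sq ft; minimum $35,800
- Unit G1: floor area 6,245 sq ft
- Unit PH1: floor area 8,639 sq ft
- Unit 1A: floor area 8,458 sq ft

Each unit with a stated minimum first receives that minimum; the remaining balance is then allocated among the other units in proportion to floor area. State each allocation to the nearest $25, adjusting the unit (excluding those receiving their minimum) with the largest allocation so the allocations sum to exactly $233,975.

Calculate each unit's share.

Guaranteed amounts: Unit PH2 $35,800. Balance $198,175.
Balance split over remaining floor area 27,680: Unit 4A 31,057.92 → $31,050; Unit G1 44,711.09 → $44,700; Unit PH1 61,850.93 → $61,850; Unit 1A 60,555.06 → $60,550.
Rounding difference +$25 applied to Unit PH1 → $61,875.

Unit 4A: $31,050; Unit PH2: $35,800; Unit G1: $44,700; Unit PH1: $61,875; Unit 1A: $60,550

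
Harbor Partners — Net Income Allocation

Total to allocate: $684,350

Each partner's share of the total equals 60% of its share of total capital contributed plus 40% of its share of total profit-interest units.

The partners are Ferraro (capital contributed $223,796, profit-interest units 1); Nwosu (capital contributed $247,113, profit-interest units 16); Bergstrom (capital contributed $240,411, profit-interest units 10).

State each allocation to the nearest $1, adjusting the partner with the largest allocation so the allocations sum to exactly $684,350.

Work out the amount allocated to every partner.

Ferraro: $139,325 | Nwosu: $304,862 | Bergstrom: $240,163

Capital contributed total 711,320; profit-interest units total 27.
Blended shares (60% capital contributed + 40% profit-interest units): Ferraro 0.2036; Nwosu 0.4455; Bergstrom 0.3509.
Raw shares: Ferraro 139,324.93; Nwosu 304,862.46; Bergstrom 240,162.61.
At nearest $1: Ferraro $139,325; Nwosu $304,862; Bergstrom $240,163. Sum = $684,350.
No rounding difference to absorb.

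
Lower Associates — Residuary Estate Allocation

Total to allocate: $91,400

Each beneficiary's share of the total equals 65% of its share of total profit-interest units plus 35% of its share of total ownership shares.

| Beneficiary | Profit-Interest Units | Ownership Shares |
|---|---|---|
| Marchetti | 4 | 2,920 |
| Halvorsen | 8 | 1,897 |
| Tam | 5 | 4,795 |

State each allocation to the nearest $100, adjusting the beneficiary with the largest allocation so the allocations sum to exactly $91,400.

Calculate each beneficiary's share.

Totals — profit-interest units 17, ownership shares 9,612.
Combined weights (65% profit-interest units + 35% ownership shares): Marchetti 0.2593; Halvorsen 0.3750; Tam 0.3658.
Unrounded shares: Marchetti 23,696.97; Halvorsen 34,271.11; Tam 33,431.92.
After rounding ($100): Marchetti $23,700; Halvorsen $34,300; Tam $33,400. Sum = $91,400.
No rounding difference to absorb.

Marchetti: $23,700; Halvorsen: $34,300; Tam: $33,400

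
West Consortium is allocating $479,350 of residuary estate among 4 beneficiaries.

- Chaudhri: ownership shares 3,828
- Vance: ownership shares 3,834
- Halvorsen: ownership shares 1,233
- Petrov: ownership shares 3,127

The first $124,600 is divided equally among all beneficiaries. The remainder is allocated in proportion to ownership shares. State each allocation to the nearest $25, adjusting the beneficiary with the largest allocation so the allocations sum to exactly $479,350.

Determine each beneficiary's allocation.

Chaudhri: $144,100 | Vance: $144,300 | Halvorsen: $67,525 | Petrov: $123,425

$124,600 shared equally gives $31,150 per beneficiary.
Remainder $354,750 by ownership shares (total 12,022): Chaudhri 112,958.16 → $112,950; Vance 113,135.21 → $113,125; Halvorsen 36,383.86 → $36,375; Petrov 92,272.77 → $92,275.
Rounding difference +$25 on remainder applied to Vance.
Totals: Chaudhri $31,150 + $112,950 = $144,100; Vance $31,150 + $113,150 = $144,300; Halvorsen $31,150 + $36,375 = $67,525; Petrov $31,150 + $92,275 = $123,425.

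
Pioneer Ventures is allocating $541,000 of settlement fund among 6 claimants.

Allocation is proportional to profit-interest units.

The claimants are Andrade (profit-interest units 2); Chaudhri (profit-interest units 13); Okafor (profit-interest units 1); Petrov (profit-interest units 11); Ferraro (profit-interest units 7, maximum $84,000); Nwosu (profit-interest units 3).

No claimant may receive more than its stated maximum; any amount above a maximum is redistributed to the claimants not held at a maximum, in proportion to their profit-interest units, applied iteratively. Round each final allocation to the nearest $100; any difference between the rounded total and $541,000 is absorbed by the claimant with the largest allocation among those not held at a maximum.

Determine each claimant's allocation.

Profit-interest units total: 37.
Proportional shares (ignoring caps): Andrade 29,243.24; Chaudhri 190,081.08; Okafor 14,621.62; Petrov 160,837.84; Ferraro 102,351.35; Nwosu 43,864.86.
Held at cap: Ferraro ($84,000); balance $457,000 reallocated over remaining profit-interest units 30.
Remaining shares: Andrade 30,466.67 → $30,500; Chaudhri 198,033.33 → $198,000; Okafor 15,233.33 → $15,200; Petrov 167,566.67 → $167,600; Nwosu 45,700.00 → $45,700.

Andrade: $30,500 · Chaudhri: $198,000 · Okafor: $15,200 · Petrov: $167,600 · Ferraro: $84,000 · Nwosu: $45,700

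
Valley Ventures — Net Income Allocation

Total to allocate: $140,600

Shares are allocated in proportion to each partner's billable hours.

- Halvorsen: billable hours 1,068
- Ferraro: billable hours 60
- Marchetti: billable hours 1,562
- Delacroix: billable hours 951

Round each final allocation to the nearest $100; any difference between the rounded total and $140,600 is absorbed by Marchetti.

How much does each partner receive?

Billable hours total: 3,641.
Proportional shares: Halvorsen 1,068/3,641 × $140,600 = 41,241.64; Ferraro 60/3,641 × $140,600 = 2,316.95; Marchetti 1,562/3,641 × $140,600 = 60,317.82; Delacroix 951/3,641 × $140,600 = 36,723.59.
At nearest $100: Halvorsen $41,200; Ferraro $2,300; Marchetti $60,300; Delacroix $36,700. Sum = $140,500.
Difference $140,600 − $140,500 = +$100 applied to Marchetti: Marchetti becomes $60,400.

Halvorsen: $41,200 · Ferraro: $2,300 · Marchetti: $60,400 · Delacroix: $36,700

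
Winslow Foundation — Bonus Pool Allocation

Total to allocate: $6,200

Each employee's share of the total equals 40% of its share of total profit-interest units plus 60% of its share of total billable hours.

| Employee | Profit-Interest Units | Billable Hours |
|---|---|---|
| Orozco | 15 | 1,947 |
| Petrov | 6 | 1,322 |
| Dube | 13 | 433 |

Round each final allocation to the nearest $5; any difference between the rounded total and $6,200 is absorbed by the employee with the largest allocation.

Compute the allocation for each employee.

Profit-interest units total 34; billable hours total 3,702.
Composite weights (40% profit-interest units + 60% billable hours): Orozco 0.4920; Petrov 0.2849; Dube 0.2231.
Pro-rata amounts: Orozco 3,050.58; Petrov 1,766.07; Dube 1,383.34.
Rounded to nearest $5: Orozco $3,050; Petrov $1,765; Dube $1,385. Sum = $6,200.
Rounded total matches; no reconciliation needed.

Orozco: $3,050 · Petrov: $1,765 · Dube: $1,385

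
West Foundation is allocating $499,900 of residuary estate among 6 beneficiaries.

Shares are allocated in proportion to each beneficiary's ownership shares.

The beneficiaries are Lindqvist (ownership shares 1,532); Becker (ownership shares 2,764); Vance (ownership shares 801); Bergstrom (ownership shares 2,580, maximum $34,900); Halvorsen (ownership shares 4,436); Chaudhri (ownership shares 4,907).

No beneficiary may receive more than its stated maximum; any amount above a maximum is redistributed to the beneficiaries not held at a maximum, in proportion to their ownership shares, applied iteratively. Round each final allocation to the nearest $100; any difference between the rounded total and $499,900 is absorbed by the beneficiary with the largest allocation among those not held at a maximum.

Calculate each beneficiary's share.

Lindqvist: $49,300 · Becker: $89,000 · Vance: $25,800 · Bergstrom: $34,900 · Halvorsen: $142,800 · Chaudhri: $158,100

Ownership shares total: 17,020.
Proportional shares (ignoring caps): Lindqvist 44,996.87; Becker 81,182.35; Vance 23,526.43; Bergstrom 75,778.03; Halvorsen 130,291.21; Chaudhri 144,125.11.
Capped: Bergstrom ($34,900); residual $465,000 reallocated over remaining ownership shares 14,440.
Remaining shares: Lindqvist 49,333.80 → $49,300; Becker 89,006.93 → $89,000; Vance 25,793.98 → $25,800; Halvorsen 142,849.03 → $142,800; Chaudhri 158,016.27 → $158,000.
Rounding difference +$100 applied to Chaudhri → $158,100.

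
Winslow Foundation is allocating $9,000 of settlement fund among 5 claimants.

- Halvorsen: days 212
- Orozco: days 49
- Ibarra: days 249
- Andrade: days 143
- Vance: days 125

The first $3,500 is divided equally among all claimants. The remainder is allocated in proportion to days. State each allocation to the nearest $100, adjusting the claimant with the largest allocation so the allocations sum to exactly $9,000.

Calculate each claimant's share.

Equal tier: $3,500 ÷ 5 = $700 apiece.
Remainder $5,500 by days (total 778): Halvorsen 1,498.71 → $1,500; Orozco 346.40 → $300; Ibarra 1,760.28 → $1,800; Andrade 1,010.93 → $1,000; Vance 883.68 → $900.
Totals: Halvorsen $700 + $1,500 = $2,200; Orozco $700 + $300 = $1,000; Ibarra $700 + $1,800 = $2,500; Andrade $700 + $1,000 = $1,700; Vance $700 + $900 = $1,600.

Halvorsen: $2,200; Orozco: $1,000; Ibarra: $2,500; Andrade: $1,700; Vance: $1,600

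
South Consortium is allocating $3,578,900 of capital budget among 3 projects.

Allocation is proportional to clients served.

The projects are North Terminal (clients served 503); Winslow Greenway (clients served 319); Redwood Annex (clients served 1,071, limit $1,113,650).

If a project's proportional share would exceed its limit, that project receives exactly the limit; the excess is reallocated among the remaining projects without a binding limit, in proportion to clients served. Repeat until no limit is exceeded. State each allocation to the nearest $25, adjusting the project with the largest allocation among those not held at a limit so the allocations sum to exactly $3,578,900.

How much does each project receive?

North Terminal: $1,508,550 · Winslow Greenway: $956,700 · Redwood Annex: $1,113,650

Total clients served = 1,893.
Unconstrained shares: North Terminal 950,970.26; Winslow Greenway 603,100.42; Redwood Annex 2,024,829.32.
Held at cap: Redwood Annex ($1,113,650); remaining pool $2,465,250 reallocated over remaining clients served 822.
Shares after redistribution: North Terminal 1,508,541.06 → $1,508,550; Winslow Greenway 956,708.94 → $956,700.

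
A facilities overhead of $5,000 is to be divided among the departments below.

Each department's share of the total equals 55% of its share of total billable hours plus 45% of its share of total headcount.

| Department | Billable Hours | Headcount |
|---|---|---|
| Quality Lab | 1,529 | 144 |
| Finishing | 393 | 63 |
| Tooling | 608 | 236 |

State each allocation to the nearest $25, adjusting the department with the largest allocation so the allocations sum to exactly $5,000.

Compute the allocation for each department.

Quality Lab: $2,400; Finishing: $750; Tooling: $1,850

Totals — billable hours 2,530, headcount 443.
Blended shares (55% billable hours + 45% headcount): Quality Lab 0.4787; Finishing 0.1494; Tooling 0.3719.
Unrounded shares: Quality Lab 2,393.33; Finishing 747.15; Tooling 1,859.52.
After rounding ($25): Quality Lab $2,400; Finishing $750; Tooling $1,850. Sum = $5,000.
No rounding difference to absorb.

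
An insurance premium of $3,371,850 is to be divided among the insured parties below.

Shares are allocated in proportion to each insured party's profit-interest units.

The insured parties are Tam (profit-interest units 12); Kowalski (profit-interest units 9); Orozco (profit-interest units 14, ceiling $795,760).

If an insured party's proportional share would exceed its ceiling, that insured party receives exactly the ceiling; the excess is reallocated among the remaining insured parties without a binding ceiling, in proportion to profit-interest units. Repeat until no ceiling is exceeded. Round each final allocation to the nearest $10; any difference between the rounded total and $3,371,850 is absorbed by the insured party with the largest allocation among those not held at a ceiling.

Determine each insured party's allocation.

Combined profit-interest units = 35.
Pro-rata shares before constraints: Tam 1,156,062.86; Kowalski 867,047.14; Orozco 1,348,740.00.
Capped: Orozco ($795,760); residual $2,576,090 reallocated over remaining profit-interest units 21.
Remaining shares: Tam 1,472,051.43 → $1,472,050; Kowalski 1,104,038.57 → $1,104,040.

Tam: $1,472,050 | Kowalski: $1,104,040 | Orozco: $795,760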